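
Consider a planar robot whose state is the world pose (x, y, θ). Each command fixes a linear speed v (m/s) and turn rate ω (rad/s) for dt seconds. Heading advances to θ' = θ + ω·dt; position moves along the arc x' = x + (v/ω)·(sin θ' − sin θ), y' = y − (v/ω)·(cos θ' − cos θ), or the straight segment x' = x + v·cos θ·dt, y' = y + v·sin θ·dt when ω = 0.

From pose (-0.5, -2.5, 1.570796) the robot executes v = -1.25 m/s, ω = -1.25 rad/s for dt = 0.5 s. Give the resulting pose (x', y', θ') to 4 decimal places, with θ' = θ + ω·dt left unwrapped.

(-0.6890, -3.0851, 0.9458)

θ' = 1.5708 + -1.25·0.5 = 0.9458
R = v/ω = -1.25/-1.25 = 1.0000
x' = -0.5 + 1.0000·(sin 0.9458 − sin 1.5708) = -0.6890
y' = -2.5 − 1.0000·(cos 0.9458 − cos 1.5708) = -3.0851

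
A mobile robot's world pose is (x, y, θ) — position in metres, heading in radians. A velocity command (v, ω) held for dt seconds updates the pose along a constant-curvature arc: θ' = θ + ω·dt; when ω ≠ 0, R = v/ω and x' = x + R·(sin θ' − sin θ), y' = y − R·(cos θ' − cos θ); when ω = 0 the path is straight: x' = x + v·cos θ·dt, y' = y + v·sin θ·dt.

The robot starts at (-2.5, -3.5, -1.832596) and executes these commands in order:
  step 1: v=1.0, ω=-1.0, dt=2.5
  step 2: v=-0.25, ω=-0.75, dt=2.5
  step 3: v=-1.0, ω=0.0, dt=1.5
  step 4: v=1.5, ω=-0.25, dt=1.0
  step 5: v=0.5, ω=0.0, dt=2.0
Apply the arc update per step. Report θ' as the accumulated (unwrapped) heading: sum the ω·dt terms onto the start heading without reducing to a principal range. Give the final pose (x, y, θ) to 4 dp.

(-3.6957, -4.4286, -6.4576)

step 1: θ'=-4.3326 (R=-1.0000) → pose (-4.3947, -3.6119, -4.3326)
step 2: θ'=-6.2076 (R=0.3333) → pose (-4.6791, -4.0679, -6.2076)
step 3: θ'=-6.2076 (straight) → pose (-6.1748, -4.1811, -6.2076)
step 4: θ'=-6.4576 (R=-6.0000) → pose (-4.6805, -4.2550, -6.4576)
step 5: θ'=-6.4576 (straight) → pose (-3.6957, -4.4286, -6.4576)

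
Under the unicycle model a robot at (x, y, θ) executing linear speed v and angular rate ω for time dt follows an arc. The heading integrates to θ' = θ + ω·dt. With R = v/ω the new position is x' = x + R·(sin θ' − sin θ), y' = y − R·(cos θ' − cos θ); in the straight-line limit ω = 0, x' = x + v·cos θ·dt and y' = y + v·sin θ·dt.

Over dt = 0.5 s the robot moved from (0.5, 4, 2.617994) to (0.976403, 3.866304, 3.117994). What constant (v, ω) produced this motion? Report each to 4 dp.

Δθ = 3.117994 − 2.617994 = 0.500000
ω = Δθ/dt = 0.500000/0.5 = 1.0000
R = Δx/(sin θ' − sin θ) = -1.0000
v = R·ω = -1.0000·1.0000 = -1.0000

v = -1.0000, ω = 1.0000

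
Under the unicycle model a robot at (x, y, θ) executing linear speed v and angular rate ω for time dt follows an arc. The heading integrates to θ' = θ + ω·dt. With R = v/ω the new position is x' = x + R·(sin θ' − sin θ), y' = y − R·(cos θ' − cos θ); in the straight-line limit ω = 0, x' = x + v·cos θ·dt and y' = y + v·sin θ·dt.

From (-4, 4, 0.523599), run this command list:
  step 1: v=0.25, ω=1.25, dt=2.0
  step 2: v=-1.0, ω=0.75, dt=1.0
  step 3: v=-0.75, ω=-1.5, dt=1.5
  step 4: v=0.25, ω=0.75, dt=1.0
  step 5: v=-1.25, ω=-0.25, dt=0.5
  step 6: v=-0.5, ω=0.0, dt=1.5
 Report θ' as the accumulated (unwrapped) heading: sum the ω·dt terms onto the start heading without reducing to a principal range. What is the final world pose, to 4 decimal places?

step 1: θ'=3.0236 (R=0.2000) → pose (-4.0765, 4.3718, 3.0236)
step 2: θ'=3.7736 (R=-1.3333) → pose (-3.1318, 4.6201, 3.7736)
step 3: θ'=1.5236 (R=0.5000) → pose (-2.3370, 4.1931, 1.5236)
step 4: θ'=2.2736 (R=0.3333) → pose (-2.4156, 4.4243, 2.2736)
step 5: θ'=2.1486 (R=5.0000) → pose (-2.0424, 3.9234, 2.1486)
step 6: θ'=2.1486 (straight) → pose (-1.6328, 3.2951, 2.1486)

(-1.6328, 3.2951, 2.1486)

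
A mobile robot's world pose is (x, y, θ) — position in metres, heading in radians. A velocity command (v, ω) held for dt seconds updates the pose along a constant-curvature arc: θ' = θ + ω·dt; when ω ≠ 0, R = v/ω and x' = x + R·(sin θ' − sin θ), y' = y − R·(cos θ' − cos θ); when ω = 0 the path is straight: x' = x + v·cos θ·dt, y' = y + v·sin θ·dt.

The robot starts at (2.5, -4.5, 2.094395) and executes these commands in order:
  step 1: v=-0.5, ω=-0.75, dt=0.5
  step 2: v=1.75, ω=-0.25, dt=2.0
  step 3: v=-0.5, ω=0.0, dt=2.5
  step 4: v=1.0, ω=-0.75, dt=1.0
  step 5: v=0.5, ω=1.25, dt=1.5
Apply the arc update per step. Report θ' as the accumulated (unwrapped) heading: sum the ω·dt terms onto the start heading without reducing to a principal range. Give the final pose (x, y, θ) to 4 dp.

step 1: θ'=1.7194 (R=0.6667) → pose (2.5820, -4.7346, 1.7194)
step 2: θ'=1.2194 (R=-7.0000) → pose (2.9326, -1.2888, 1.2194)
step 3: θ'=1.2194 (straight) → pose (2.5023, -2.4624, 1.2194)
step 4: θ'=0.4694 (R=-1.3333) → pose (3.1510, -1.7322, 0.4694)
step 5: θ'=2.3444 (R=0.4000) → pose (3.2563, -1.0960, 2.3444)

(3.2563, -1.0960, 2.3444)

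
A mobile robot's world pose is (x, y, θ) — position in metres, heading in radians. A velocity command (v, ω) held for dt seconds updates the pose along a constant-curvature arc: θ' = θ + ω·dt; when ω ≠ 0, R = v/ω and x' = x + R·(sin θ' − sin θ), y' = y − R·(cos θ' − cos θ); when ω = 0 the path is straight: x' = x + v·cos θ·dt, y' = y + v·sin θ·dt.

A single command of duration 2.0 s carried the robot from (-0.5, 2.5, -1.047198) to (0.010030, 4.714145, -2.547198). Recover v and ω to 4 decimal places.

v = -1.2500, ω = -0.7500

Δθ = -2.547198 − -1.047198 = -1.500000
ω = Δθ/dt = -1.500000/2.0 = -0.7500
R = −Δy/(cos θ' − cos θ) = 1.6667
v = R·ω = 1.6667·-0.7500 = -1.2500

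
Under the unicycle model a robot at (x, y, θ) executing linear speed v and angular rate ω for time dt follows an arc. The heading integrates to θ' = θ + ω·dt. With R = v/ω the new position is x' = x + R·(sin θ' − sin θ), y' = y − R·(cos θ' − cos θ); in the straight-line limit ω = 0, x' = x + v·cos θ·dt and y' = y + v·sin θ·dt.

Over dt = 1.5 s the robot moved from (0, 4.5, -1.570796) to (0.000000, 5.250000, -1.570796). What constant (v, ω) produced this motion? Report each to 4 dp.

Δθ = -1.570796 − -1.570796 = 0.000000
ω = Δθ/dt = 0.000000/1.5 = 0.0000
ω = 0 → v = (Δx·cos θ + Δy·sin θ)/dt = -0.5000

v = -0.5000, ω = 0.0000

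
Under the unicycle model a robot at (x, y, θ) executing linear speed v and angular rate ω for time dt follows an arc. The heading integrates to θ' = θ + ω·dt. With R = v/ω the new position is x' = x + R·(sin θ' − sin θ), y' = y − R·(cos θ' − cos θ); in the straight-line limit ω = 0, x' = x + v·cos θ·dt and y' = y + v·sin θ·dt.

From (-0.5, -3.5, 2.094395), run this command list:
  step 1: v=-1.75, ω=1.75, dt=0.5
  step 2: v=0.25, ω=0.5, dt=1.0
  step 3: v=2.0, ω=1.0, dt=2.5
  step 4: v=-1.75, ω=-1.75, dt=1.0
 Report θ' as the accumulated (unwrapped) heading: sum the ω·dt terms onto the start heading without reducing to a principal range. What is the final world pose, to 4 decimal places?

step 1: θ'=2.9694 (R=-1.0000) → pose (0.1947, -3.9852, 2.9694)
step 2: θ'=3.4694 (R=0.5000) → pose (-0.0520, -4.0044, 3.4694)
step 3: θ'=5.9694 (R=2.0000) → pose (-0.0254, -7.8003, 5.9694)
step 4: θ'=4.2194 (R=1.0000) → pose (-0.5976, -6.3758, 4.2194)

(-0.5976, -6.3758, 4.2194)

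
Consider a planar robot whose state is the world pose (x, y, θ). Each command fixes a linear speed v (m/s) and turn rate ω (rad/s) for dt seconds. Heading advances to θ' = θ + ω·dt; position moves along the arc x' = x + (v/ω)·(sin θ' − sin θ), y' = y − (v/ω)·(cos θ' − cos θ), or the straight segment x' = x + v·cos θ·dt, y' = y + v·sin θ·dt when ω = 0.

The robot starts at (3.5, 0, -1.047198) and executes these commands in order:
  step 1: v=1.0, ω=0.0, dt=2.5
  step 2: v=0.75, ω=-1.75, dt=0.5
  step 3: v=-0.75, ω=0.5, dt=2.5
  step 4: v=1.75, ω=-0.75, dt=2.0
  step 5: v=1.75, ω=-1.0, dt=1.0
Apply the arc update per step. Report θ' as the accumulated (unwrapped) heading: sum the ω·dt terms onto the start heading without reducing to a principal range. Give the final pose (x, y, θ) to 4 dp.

(3.2814, -4.7418, -3.1722)

step 1: θ'=-1.0472 (straight) → pose (4.7500, -2.1651, -1.0472)
step 2: θ'=-1.9222 (R=-0.4286) → pose (4.7812, -2.5269, -1.9222)
step 3: θ'=-0.6722 (R=-1.5000) → pose (4.3070, -0.8369, -0.6722)
step 4: θ'=-2.1722 (R=-2.3333) → pose (4.7779, -3.9828, -2.1722)
step 5: θ'=-3.1722 (R=-1.7500) → pose (3.2814, -4.7418, -3.1722)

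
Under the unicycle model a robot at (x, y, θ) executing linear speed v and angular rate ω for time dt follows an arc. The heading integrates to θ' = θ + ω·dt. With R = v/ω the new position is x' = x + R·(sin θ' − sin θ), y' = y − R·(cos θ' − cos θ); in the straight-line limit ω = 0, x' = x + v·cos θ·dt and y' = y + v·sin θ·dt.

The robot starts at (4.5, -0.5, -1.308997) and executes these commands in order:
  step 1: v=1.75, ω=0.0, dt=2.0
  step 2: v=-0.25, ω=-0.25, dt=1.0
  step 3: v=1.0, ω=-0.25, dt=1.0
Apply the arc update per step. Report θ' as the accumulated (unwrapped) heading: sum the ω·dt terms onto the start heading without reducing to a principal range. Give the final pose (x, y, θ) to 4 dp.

step 1: θ'=-1.3090 (straight) → pose (5.4059, -3.8807, -1.3090)
step 2: θ'=-1.5590 (R=1.0000) → pose (5.3719, -3.6337, -1.5590)
step 3: θ'=-1.8090 (R=-4.0000) → pose (5.2592, -4.6247, -1.8090)

(5.2592, -4.6247, -1.8090)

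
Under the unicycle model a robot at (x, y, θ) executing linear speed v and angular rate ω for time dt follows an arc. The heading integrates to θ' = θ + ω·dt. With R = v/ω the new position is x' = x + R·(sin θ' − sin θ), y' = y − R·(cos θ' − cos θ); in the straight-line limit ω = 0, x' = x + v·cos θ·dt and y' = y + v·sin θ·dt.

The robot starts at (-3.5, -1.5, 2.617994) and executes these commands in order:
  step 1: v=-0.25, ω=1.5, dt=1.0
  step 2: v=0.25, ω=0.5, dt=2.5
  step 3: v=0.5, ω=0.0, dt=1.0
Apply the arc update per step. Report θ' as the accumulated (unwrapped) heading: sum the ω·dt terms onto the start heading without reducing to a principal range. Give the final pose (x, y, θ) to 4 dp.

step 1: θ'=4.1180 (R=-0.1667) → pose (-3.2786, -1.4490, 4.1180)
step 2: θ'=5.3680 (R=0.5000) → pose (-3.2607, -2.0338, 5.3680)
step 3: θ'=5.3680 (straight) → pose (-2.9559, -2.4302, 5.3680)

(-2.9559, -2.4302, 5.3680)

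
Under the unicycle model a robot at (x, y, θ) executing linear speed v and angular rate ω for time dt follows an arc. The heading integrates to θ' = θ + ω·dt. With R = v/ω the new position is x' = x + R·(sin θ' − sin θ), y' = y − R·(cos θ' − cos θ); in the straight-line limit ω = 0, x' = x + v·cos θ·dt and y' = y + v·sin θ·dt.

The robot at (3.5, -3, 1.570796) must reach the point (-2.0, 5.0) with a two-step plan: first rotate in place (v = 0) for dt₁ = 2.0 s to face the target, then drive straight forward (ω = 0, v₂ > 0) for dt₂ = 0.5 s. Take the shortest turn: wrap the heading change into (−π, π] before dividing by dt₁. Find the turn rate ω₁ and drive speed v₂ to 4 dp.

ω₁ = 0.3011, v₂ = 19.4165

heading to target = atan2(5−-3, -2−3.5) = 2.1731
Δθ = wrap(2.1731 − 1.5708) = 0.6023; ω₁ = Δθ/dt₁ = 0.3011
distance = √((-2−3.5)² + (5−-3)²) = 9.7082; v₂ = distance/dt₂ = 19.4165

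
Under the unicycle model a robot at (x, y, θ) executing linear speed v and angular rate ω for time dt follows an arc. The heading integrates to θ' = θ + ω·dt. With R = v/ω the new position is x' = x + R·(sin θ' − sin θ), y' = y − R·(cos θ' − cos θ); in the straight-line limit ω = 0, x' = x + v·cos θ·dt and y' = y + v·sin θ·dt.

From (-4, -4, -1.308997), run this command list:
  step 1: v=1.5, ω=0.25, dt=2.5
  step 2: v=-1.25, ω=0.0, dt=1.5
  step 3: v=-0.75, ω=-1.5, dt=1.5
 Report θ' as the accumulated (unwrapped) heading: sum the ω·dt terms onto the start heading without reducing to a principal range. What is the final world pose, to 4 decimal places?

(-3.2362, -5.0358, -2.9340)

step 1: θ'=-0.6840 (R=6.0000) → pose (-1.9958, -7.0974, -0.6840)
step 2: θ'=-0.6840 (straight) → pose (-3.4490, -5.9126, -0.6840)
step 3: θ'=-2.9340 (R=0.5000) → pose (-3.2362, -5.0358, -2.9340)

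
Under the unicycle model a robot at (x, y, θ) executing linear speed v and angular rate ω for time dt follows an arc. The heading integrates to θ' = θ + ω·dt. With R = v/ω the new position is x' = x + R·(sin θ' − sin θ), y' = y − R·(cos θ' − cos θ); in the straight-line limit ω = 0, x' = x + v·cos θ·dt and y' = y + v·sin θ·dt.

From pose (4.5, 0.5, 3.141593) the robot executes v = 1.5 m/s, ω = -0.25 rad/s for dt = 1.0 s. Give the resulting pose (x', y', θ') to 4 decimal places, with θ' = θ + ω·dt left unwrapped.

(3.0156, 0.6865, 2.8916)

θ' = 3.1416 + -0.25·1.0 = 2.8916
R = v/ω = 1.5/-0.25 = -6.0000
x' = 4.5 + -6.0000·(sin 2.8916 − sin 3.1416) = 3.0156
y' = 0.5 − -6.0000·(cos 2.8916 − cos 3.1416) = 0.6865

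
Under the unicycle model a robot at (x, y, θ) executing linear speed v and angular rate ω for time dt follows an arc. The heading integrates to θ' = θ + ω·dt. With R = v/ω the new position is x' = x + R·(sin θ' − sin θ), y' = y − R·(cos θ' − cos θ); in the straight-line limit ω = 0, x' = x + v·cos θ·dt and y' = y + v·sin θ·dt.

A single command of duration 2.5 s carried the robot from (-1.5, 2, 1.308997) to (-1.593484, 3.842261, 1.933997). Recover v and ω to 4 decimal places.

Δθ = 1.933997 − 1.308997 = 0.625000
ω = Δθ/dt = 0.625000/2.5 = 0.2500
R = −Δy/(cos θ' − cos θ) = 3.0000
v = R·ω = 3.0000·0.2500 = 0.7500

v = 0.7500, ω = 0.2500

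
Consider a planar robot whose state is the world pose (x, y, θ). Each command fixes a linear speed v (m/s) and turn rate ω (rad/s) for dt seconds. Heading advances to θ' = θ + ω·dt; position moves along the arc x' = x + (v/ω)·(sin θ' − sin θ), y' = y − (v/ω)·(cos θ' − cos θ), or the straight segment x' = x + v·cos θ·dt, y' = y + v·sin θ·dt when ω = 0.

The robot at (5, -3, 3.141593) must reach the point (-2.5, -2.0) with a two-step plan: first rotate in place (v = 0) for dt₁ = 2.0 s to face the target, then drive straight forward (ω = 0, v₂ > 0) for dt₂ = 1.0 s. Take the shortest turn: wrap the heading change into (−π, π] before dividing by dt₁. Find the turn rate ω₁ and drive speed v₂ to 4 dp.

ω₁ = -0.0663, v₂ = 7.5664

heading to target = atan2(-2−-3, -2.5−5) = 3.0090
Δθ = wrap(3.0090 − 3.1416) = -0.1326; ω₁ = Δθ/dt₁ = -0.0663
distance = √((-2.5−5)² + (-2−-3)²) = 7.5664; v₂ = distance/dt₂ = 7.5664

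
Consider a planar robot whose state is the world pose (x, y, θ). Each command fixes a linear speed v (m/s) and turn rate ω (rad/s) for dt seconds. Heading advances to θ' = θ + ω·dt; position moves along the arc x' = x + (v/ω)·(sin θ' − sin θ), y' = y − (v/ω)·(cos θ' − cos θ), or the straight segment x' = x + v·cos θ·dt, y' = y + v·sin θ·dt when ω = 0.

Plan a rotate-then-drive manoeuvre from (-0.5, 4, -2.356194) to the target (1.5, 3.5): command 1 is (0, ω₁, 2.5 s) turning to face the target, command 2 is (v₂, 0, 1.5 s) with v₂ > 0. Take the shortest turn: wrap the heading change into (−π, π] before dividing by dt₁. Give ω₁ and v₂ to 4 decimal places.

heading to target = atan2(3.5−4, 1.5−-0.5) = -0.2450
Δθ = wrap(-0.2450 − -2.3562) = 2.1112; ω₁ = Δθ/dt₁ = 0.8445
distance = √((1.5−-0.5)² + (3.5−4)²) = 2.0616; v₂ = distance/dt₂ = 1.3744

ω₁ = 0.8445, v₂ = 1.3744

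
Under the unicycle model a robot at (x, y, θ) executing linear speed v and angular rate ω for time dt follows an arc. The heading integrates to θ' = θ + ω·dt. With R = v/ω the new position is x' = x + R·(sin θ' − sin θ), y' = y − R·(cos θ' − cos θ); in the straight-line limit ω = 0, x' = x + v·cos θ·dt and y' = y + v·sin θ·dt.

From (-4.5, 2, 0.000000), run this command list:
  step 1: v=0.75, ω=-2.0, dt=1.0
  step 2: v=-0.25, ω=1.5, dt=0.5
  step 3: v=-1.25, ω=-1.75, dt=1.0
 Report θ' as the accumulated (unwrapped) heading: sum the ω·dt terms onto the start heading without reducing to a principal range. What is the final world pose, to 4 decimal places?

(-3.5754, 2.5232, -3.0000)

step 1: θ'=-2.0000 (R=-0.3750) → pose (-4.1590, 1.4689, -2.0000)
step 2: θ'=-1.2500 (R=-0.1667) → pose (-4.1524, 1.5909, -1.2500)
step 3: θ'=-3.0000 (R=0.7143) → pose (-3.5754, 2.5232, -3.0000)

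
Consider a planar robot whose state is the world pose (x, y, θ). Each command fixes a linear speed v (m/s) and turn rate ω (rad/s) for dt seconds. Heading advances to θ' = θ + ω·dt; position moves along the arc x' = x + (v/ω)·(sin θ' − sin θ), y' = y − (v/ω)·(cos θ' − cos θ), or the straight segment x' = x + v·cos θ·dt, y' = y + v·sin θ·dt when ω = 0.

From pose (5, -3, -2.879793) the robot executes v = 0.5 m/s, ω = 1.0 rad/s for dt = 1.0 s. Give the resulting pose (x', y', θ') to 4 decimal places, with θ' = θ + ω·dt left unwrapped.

θ' = -2.8798 + 1.0·1.0 = -1.8798
R = v/ω = 0.5/1.0 = 0.5000
x' = 5 + 0.5000·(sin -1.8798 − sin -2.8798) = 4.6531
y' = -3 − 0.5000·(cos -1.8798 − cos -2.8798) = -3.3309

(4.6531, -3.3309, -1.8798)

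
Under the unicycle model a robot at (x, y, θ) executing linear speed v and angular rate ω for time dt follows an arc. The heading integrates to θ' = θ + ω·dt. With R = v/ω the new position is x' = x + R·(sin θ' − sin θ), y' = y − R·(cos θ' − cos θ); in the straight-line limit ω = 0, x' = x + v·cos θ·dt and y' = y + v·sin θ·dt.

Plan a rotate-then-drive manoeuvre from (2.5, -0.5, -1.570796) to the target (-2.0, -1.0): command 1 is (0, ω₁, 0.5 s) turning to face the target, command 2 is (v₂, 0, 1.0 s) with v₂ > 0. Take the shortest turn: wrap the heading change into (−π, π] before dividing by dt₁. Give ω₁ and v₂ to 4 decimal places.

heading to target = atan2(-1−-0.5, -2−2.5) = -3.0309
Δθ = wrap(-3.0309 − -1.5708) = -1.4601; ω₁ = Δθ/dt₁ = -2.9203
distance = √((-2−2.5)² + (-1−-0.5)²) = 4.5277; v₂ = distance/dt₂ = 4.5277

ω₁ = -2.9203, v₂ = 4.5277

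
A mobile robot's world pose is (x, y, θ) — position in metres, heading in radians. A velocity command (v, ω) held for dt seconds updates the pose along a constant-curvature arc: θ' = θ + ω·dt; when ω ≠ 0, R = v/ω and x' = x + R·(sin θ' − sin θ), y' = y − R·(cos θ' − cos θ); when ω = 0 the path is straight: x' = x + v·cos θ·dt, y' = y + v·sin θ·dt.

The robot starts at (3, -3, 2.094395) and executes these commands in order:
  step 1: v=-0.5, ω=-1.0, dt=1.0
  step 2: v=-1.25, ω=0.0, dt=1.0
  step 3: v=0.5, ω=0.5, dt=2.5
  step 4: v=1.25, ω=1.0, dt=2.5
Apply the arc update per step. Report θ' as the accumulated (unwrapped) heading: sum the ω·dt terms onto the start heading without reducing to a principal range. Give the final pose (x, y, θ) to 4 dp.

step 1: θ'=1.0944 (R=0.5000) → pose (3.0113, -3.4793, 1.0944)
step 2: θ'=1.0944 (straight) → pose (2.4381, -4.5901, 1.0944)
step 3: θ'=2.3444 (R=1.0000) → pose (2.2648, -3.4328, 2.3444)
step 4: θ'=4.8444 (R=1.2500) → pose (0.1315, -4.4707, 4.8444)

(0.1315, -4.4707, 4.8444)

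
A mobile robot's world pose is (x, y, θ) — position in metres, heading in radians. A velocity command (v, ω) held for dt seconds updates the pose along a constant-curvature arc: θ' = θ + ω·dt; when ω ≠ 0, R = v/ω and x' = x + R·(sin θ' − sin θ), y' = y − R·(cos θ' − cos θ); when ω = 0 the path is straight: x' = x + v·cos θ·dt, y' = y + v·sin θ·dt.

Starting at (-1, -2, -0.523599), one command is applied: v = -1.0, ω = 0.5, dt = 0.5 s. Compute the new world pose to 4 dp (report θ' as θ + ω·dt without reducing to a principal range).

θ' = -0.5236 + 0.5·0.5 = -0.2736
R = v/ω = -1.0/0.5 = -2.0000
x' = -1 + -2.0000·(sin -0.2736 − sin -0.5236) = -1.4596
y' = -2 − -2.0000·(cos -0.2736 − cos -0.5236) = -1.8064

(-1.4596, -1.8064, -0.2736)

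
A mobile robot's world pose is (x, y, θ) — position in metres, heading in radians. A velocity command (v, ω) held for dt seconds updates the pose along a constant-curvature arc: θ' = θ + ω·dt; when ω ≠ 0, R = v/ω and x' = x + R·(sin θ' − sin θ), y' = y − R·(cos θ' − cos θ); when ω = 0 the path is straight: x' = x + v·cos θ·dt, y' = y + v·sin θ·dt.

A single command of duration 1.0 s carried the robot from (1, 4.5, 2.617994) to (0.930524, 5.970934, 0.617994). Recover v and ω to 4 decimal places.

Δθ = 0.617994 − 2.617994 = -2.000000
ω = Δθ/dt = -2.000000/1.0 = -2.0000
R = −Δy/(cos θ' − cos θ) = -0.8750
v = R·ω = -0.8750·-2.0000 = 1.7500

v = 1.7500, ω = -2.0000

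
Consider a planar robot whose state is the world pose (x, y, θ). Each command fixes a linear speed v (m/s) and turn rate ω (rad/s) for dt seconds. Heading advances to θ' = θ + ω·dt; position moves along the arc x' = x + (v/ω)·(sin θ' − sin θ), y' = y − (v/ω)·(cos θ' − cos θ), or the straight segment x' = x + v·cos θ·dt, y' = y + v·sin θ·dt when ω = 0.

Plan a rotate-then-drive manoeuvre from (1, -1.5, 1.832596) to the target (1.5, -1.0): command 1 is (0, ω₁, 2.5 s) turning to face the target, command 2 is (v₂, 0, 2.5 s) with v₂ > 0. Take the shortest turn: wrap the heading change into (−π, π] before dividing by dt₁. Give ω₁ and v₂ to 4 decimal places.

heading to target = atan2(-1−-1.5, 1.5−1) = 0.7854
Δθ = wrap(0.7854 − 1.8326) = -1.0472; ω₁ = Δθ/dt₁ = -0.4189
distance = √((1.5−1)² + (-1−-1.5)²) = 0.7071; v₂ = distance/dt₂ = 0.2828

ω₁ = -0.4189, v₂ = 0.2828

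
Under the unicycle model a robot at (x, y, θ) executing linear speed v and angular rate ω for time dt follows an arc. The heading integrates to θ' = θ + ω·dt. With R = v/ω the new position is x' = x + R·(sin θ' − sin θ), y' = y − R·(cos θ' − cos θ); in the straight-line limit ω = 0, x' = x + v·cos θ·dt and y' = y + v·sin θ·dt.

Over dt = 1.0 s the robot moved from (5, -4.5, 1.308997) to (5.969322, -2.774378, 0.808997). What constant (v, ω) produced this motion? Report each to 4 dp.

Δθ = 0.808997 − 1.308997 = -0.500000
ω = Δθ/dt = -0.500000/1.0 = -0.5000
R = −Δy/(cos θ' − cos θ) = -4.0000
v = R·ω = -4.0000·-0.5000 = 2.0000

v = 2.0000, ω = -0.5000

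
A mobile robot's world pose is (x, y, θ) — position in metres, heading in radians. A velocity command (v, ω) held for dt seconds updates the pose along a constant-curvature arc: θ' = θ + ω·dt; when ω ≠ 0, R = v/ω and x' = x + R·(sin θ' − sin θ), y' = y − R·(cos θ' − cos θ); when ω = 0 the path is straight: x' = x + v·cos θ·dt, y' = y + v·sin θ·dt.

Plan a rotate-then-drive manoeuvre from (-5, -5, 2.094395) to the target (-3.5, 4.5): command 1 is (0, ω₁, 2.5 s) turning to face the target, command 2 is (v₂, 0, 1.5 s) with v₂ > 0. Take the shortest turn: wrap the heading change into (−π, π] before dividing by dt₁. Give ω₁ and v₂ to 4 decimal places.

heading to target = atan2(4.5−-5, -3.5−-5) = 1.4142
Δθ = wrap(1.4142 − 2.0944) = -0.6802; ω₁ = Δθ/dt₁ = -0.2721
distance = √((-3.5−-5)² + (4.5−-5)²) = 9.6177; v₂ = distance/dt₂ = 6.4118

ω₁ = -0.2721, v₂ = 6.4118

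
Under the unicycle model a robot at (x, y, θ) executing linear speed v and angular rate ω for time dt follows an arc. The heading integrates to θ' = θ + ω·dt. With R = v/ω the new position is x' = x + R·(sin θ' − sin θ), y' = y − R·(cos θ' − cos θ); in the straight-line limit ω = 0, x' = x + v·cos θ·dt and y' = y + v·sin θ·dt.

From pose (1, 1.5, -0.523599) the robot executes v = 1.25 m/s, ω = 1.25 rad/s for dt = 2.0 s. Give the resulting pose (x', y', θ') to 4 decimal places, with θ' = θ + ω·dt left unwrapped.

θ' = -0.5236 + 1.25·2.0 = 1.9764
R = v/ω = 1.25/1.25 = 1.0000
x' = 1 + 1.0000·(sin 1.9764 − sin -0.5236) = 2.4189
y' = 1.5 − 1.0000·(cos 1.9764 − cos -0.5236) = 2.7606

(2.4189, 2.7606, 1.9764)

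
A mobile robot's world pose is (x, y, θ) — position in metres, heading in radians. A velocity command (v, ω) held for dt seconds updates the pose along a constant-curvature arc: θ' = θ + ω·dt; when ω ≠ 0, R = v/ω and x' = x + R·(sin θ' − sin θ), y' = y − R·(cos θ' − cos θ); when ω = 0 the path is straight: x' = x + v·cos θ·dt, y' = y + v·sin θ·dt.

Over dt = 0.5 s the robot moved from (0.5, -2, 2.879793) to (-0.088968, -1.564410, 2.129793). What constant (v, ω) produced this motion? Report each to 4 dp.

Δθ = 2.129793 − 2.879793 = -0.750000
ω = Δθ/dt = -0.750000/0.5 = -1.5000
R = Δx/(sin θ' − sin θ) = -1.0000
v = R·ω = -1.0000·-1.5000 = 1.5000

v = 1.5000, ω = -1.5000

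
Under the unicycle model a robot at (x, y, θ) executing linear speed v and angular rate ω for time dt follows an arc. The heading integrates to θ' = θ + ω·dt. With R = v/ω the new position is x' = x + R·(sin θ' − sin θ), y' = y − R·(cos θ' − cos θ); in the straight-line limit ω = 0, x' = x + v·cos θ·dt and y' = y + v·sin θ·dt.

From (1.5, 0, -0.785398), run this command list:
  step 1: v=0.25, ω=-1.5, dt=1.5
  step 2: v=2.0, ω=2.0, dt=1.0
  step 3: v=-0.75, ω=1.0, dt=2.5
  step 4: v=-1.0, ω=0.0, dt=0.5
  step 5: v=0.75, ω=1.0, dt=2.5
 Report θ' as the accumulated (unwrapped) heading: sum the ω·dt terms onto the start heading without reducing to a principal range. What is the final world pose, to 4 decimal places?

step 1: θ'=-3.0354 (R=-0.1667) → pose (1.3998, -0.2836, -3.0354)
step 2: θ'=-1.0354 (R=1.0000) → pose (0.6457, -1.7881, -1.0354)
step 3: θ'=1.4646 (R=-0.7500) → pose (-0.7451, -2.0913, 1.4646)
step 4: θ'=1.4646 (straight) → pose (-0.7981, -2.5885, 1.4646)
step 5: θ'=3.9646 (R=0.7500) → pose (-2.0937, -1.9989, 3.9646)

(-2.0937, -1.9989, 3.9646)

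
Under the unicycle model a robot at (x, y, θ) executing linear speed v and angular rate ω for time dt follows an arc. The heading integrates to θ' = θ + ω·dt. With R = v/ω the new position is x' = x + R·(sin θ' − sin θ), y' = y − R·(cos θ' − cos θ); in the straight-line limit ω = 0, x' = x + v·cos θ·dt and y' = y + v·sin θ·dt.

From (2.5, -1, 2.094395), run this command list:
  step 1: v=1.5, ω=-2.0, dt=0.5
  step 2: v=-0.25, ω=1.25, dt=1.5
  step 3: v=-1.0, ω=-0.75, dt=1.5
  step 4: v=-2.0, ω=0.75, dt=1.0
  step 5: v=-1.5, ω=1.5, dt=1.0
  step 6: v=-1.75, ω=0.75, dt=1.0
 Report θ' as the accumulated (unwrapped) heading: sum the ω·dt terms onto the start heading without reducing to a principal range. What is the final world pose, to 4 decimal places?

step 1: θ'=1.0944 (R=-0.7500) → pose (2.4830, -0.2811, 1.0944)
step 2: θ'=2.9694 (R=-0.2000) → pose (2.6265, -0.5698, 2.9694)
step 3: θ'=1.8444 (R=1.3333) → pose (3.6818, -1.5232, 1.8444)
step 4: θ'=2.5944 (R=-2.6667) → pose (4.8618, -3.0799, 2.5944)
step 5: θ'=4.0944 (R=-1.0000) → pose (6.1971, -2.8054, 4.0944)
step 6: θ'=4.8444 (R=-2.3333) → pose (6.6084, -1.1463, 4.8444)

(6.6084, -1.1463, 4.8444)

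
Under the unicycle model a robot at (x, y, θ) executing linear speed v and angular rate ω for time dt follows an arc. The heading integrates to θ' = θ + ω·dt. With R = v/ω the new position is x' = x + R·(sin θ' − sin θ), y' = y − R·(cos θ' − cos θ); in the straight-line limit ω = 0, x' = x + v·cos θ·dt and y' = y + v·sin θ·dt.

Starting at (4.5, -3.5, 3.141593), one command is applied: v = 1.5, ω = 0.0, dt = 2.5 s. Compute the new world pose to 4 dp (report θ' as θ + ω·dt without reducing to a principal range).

(0.7500, -3.5000, 3.1416)

θ' = 3.1416 + 0.0·2.5 = 3.1416
ω = 0 → straight: x' = 4.5 + 1.5·cos(3.1416)·2.5 = 0.7500
y' = -3.5 + 1.5·sin(3.1416)·2.5 = -3.5000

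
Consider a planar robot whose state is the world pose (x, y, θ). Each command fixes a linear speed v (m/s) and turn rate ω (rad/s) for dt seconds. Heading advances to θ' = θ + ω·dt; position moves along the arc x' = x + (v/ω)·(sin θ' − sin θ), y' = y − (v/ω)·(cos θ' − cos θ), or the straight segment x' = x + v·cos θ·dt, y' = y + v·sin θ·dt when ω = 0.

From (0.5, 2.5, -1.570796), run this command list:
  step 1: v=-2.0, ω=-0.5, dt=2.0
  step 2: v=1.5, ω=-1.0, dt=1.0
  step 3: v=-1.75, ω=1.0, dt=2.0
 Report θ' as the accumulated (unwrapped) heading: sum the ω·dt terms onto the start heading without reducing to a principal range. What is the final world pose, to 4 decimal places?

step 1: θ'=-2.5708 (R=4.0000) → pose (2.3388, 5.8659, -2.5708)
step 2: θ'=-3.5708 (R=-1.5000) → pose (0.9041, 5.7641, -3.5708)
step 3: θ'=-1.5708 (R=-1.7500) → pose (3.3824, 7.3554, -1.5708)

(3.3824, 7.3554, -1.5708)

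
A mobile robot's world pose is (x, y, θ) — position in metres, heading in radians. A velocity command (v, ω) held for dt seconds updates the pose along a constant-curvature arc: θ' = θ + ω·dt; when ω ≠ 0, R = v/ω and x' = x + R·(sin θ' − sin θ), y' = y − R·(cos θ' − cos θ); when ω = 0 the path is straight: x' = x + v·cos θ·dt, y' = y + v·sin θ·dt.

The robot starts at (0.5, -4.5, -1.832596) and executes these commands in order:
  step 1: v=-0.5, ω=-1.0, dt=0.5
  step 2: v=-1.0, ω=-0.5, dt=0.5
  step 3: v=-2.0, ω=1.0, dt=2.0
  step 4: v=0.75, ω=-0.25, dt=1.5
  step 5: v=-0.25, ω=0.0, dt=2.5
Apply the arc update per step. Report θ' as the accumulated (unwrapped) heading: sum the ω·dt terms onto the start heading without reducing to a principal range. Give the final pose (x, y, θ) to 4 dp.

step 1: θ'=-2.3326 (R=0.5000) → pose (0.6212, -4.2843, -2.3326)
step 2: θ'=-2.5826 (R=2.0000) → pose (1.0077, -3.9692, -2.5826)
step 3: θ'=-0.5826 (R=-2.0000) → pose (1.0474, -0.6035, -0.5826)
step 4: θ'=-0.9576 (R=-3.0000) → pose (1.8502, -1.3822, -0.9576)
step 5: θ'=-0.9576 (straight) → pose (1.4906, -0.8710, -0.9576)

(1.4906, -0.8710, -0.9576)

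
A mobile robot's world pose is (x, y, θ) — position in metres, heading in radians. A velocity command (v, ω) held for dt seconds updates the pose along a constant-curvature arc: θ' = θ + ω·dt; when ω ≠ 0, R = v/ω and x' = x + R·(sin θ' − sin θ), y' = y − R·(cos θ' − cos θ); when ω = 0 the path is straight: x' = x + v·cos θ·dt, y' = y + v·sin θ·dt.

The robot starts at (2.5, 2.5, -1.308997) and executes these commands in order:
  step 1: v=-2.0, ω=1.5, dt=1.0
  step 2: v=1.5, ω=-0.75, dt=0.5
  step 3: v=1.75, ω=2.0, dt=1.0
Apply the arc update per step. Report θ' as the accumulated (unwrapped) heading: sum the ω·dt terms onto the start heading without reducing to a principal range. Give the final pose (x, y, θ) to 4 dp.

step 1: θ'=0.1910 (R=-1.3333) → pose (0.9590, 3.4640, 0.1910)
step 2: θ'=-0.1840 (R=-2.0000) → pose (1.7046, 3.4666, -0.1840)
step 3: θ'=1.8160 (R=0.8750) → pose (2.7135, 4.5392, 1.8160)

(2.7135, 4.5392, 1.8160)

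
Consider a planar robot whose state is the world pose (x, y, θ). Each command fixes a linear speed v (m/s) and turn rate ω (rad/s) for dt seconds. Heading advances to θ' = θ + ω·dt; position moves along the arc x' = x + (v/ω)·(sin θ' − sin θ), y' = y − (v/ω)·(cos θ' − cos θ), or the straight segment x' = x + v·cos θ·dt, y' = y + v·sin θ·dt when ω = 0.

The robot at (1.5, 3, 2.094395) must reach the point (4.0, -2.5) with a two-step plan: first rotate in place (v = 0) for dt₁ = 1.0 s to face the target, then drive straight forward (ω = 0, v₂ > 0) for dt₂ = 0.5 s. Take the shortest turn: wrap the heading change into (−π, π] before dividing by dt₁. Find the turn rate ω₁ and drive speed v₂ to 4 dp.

ω₁ = 3.0446, v₂ = 12.0830

heading to target = atan2(-2.5−3, 4−1.5) = -1.1442
Δθ = wrap(-1.1442 − 2.0944) = 3.0446; ω₁ = Δθ/dt₁ = 3.0446
distance = √((4−1.5)² + (-2.5−3)²) = 6.0415; v₂ = distance/dt₂ = 12.0830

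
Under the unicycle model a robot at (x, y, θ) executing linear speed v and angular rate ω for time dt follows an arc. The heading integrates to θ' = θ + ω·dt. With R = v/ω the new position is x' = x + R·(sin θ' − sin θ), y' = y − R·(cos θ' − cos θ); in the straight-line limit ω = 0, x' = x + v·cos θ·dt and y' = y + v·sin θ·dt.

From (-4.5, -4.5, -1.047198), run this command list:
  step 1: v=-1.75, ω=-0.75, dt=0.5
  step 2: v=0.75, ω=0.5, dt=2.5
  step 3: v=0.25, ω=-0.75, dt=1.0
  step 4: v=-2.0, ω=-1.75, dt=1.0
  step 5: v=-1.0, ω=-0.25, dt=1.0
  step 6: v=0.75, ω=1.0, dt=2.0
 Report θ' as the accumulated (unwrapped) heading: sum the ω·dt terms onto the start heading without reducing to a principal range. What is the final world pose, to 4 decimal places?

step 1: θ'=-1.4222 (R=2.3333) → pose (-4.7869, -3.6788, -1.4222)
step 2: θ'=-0.1722 (R=1.5000) → pose (-3.5604, -4.9345, -0.1722)
step 3: θ'=-0.9222 (R=-0.3333) → pose (-3.3519, -5.0616, -0.9222)
step 4: θ'=-2.6722 (R=1.1429) → pose (-2.9581, -3.3520, -2.6722)
step 5: θ'=-2.9222 (R=4.0000) → pose (-2.0193, -3.0152, -2.9222)
step 6: θ'=-0.9222 (R=0.7500) → pose (-2.4537, -4.2003, -0.9222)

(-2.4537, -4.2003, -0.9222)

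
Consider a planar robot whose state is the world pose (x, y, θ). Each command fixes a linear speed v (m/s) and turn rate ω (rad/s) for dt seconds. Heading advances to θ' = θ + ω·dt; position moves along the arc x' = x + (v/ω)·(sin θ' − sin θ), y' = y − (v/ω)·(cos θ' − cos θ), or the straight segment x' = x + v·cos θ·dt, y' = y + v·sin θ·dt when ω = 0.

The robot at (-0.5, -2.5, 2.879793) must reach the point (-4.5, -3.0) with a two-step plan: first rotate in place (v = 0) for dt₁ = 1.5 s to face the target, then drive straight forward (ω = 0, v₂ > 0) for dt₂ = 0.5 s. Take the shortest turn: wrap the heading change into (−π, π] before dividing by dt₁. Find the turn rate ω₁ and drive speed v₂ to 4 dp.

heading to target = atan2(-3−-2.5, -4.5−-0.5) = -3.0172
Δθ = wrap(-3.0172 − 2.8798) = 0.3862; ω₁ = Δθ/dt₁ = 0.2574
distance = √((-4.5−-0.5)² + (-3−-2.5)²) = 4.0311; v₂ = distance/dt₂ = 8.0623

ω₁ = 0.2574, v₂ = 8.0623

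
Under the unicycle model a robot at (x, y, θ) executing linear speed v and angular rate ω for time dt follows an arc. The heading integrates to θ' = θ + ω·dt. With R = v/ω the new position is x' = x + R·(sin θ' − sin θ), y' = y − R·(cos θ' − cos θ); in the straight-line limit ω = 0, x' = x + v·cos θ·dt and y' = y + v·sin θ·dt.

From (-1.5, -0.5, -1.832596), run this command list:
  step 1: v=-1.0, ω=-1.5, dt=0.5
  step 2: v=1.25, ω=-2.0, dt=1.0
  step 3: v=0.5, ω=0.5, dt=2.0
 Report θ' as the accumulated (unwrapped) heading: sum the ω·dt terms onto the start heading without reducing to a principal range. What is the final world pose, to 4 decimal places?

step 1: θ'=-2.5826 (R=0.6667) → pose (-1.2096, -0.1074, -2.5826)
step 2: θ'=-4.5826 (R=-0.6250) → pose (-2.1608, 0.3416, -4.5826)
step 3: θ'=-3.5826 (R=1.0000) → pose (-2.7256, 1.1165, -3.5826)

(-2.7256, 1.1165, -3.5826)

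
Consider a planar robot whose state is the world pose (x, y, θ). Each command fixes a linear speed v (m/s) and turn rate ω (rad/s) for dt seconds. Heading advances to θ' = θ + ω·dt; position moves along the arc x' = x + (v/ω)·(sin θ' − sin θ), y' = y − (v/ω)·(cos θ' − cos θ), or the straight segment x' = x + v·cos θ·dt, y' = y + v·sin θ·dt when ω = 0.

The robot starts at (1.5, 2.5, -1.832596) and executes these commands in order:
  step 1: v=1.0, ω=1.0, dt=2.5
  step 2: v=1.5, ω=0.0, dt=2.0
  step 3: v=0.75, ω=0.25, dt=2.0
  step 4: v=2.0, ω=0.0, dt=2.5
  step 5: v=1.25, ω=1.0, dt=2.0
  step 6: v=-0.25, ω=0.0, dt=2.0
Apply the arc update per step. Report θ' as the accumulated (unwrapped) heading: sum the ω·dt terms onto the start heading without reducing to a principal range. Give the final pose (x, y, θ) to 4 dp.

step 1: θ'=0.6674 (R=1.0000) → pose (3.0849, 1.4557, 0.6674)
step 2: θ'=0.6674 (straight) → pose (5.4412, 3.3126, 0.6674)
step 3: θ'=1.1674 (R=3.0000) → pose (6.3435, 4.4913, 1.1674)
step 4: θ'=1.1674 (straight) → pose (8.3062, 9.0899, 1.1674)
step 5: θ'=3.1674 (R=1.2500) → pose (7.1243, 10.8302, 3.1674)
step 6: θ'=3.1674 (straight) → pose (7.6241, 10.8431, 3.1674)

(7.6241, 10.8431, 3.1674)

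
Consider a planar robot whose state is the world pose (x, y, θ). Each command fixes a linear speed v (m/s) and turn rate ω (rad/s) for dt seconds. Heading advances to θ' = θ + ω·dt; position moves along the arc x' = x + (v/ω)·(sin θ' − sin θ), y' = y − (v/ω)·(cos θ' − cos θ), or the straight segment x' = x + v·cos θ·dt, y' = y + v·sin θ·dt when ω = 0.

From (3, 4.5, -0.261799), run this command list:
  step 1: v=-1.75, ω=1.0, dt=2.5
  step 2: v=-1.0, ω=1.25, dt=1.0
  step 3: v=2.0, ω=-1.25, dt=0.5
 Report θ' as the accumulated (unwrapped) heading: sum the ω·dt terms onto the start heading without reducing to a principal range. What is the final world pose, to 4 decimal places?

(1.0894, 1.4357, 2.8632)

step 1: θ'=2.2382 (R=-1.7500) → pose (1.1726, 1.7265, 2.2382)
step 2: θ'=3.4882 (R=-0.8000) → pose (2.0727, 1.4692, 3.4882)
step 3: θ'=2.8632 (R=-1.6000) → pose (1.0894, 1.4357, 2.8632)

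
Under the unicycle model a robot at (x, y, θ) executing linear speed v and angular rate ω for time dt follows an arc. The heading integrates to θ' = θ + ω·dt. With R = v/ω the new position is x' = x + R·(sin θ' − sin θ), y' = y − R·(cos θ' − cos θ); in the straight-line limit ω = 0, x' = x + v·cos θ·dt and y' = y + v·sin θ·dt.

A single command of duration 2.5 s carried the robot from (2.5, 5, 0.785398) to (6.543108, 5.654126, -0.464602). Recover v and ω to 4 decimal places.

v = 1.7500, ω = -0.5000

Δθ = -0.464602 − 0.785398 = -1.250000
ω = Δθ/dt = -1.250000/2.5 = -0.5000
R = Δx/(sin θ' − sin θ) = -3.5000
v = R·ω = -3.5000·-0.5000 = 1.7500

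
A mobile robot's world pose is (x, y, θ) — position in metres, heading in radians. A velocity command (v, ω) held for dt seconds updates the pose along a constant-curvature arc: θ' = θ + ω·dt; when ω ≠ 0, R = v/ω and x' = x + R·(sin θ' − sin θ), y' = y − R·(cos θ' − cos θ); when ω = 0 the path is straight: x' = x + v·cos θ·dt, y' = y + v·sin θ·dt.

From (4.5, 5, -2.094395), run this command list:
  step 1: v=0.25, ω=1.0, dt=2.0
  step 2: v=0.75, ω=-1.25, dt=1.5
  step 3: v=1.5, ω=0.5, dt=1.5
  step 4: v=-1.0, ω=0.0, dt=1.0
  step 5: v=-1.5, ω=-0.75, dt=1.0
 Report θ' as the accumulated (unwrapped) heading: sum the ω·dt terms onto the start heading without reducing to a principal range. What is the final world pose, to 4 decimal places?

(4.8279, 4.0025, -1.9694)

step 1: θ'=-0.0944 (R=0.2500) → pose (4.6929, 4.6261, -0.0944)
step 2: θ'=-1.9694 (R=-0.6000) → pose (5.1894, 3.7959, -1.9694)
step 3: θ'=-1.2194 (R=3.0000) → pose (5.1375, 1.5989, -1.2194)
step 4: θ'=-1.2194 (straight) → pose (4.7933, 2.5378, -1.2194)
step 5: θ'=-1.9694 (R=2.0000) → pose (4.8279, 4.0025, -1.9694)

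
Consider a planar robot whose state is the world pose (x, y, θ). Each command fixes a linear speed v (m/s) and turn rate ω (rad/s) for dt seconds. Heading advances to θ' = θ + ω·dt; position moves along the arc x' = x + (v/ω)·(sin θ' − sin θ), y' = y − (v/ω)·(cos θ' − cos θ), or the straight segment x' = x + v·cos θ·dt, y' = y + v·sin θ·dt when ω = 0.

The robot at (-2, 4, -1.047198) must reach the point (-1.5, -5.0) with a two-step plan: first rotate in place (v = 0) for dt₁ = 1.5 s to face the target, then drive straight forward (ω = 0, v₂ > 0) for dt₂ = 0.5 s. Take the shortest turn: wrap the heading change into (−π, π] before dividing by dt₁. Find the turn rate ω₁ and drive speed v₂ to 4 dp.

ω₁ = -0.3121, v₂ = 18.0278

heading to target = atan2(-5−4, -1.5−-2) = -1.5153
Δθ = wrap(-1.5153 − -1.0472) = -0.4681; ω₁ = Δθ/dt₁ = -0.3121
distance = √((-1.5−-2)² + (-5−4)²) = 9.0139; v₂ = distance/dt₂ = 18.0278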